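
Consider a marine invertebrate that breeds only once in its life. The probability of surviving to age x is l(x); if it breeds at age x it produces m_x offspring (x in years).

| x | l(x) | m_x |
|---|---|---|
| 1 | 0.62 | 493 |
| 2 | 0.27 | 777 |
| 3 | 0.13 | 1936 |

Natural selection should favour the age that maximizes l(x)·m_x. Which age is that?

Expected offspring if breeding at age x = l(x) × m_x:
  age 1: 0.62 × 493 = 305.660
  age 2: 0.27 × 777 = 209.790
  age 3: 0.13 × 1936 = 251.680
Maximum at age 1 (305.660).

1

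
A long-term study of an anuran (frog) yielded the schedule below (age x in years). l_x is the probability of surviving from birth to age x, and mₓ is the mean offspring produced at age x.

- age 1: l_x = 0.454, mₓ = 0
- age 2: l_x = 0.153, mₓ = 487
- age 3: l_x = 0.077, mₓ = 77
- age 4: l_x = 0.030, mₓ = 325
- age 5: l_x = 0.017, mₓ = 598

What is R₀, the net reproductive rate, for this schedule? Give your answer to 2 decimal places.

100.36

R₀ = Σ l_x mₓ:
  age 1: 0.454 × 0 = 0.0000
  age 2: 0.153 × 487 = 74.5110
  age 3: 0.077 × 77 = 5.9290
  age 4: 0.030 × 325 = 9.7500
  age 5: 0.017 × 598 = 10.1660
R₀ = 0.0000 + 74.5110 + 5.9290 + 9.7500 + 10.1660 = 100.3560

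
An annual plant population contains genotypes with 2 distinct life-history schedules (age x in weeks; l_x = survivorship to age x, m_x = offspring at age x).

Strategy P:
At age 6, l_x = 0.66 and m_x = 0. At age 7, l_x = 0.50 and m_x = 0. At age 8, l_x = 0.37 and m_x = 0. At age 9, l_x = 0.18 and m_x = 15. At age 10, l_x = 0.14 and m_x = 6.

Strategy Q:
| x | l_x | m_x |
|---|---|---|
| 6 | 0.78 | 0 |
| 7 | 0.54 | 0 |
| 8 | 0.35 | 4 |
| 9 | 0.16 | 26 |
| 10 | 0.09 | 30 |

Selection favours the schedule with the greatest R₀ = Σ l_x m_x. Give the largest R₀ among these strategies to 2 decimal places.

Strategy P: R₀ = 0.66×0 + 0.50×0 + 0.37×0 + 0.18×15 + 0.14×6 = 3.5400
Strategy Q: R₀ = 0.78×0 + 0.54×0 + 0.35×4 + 0.16×26 + 0.09×30 = 8.2600
Highest R₀: strategy Q with 8.2600.

8.26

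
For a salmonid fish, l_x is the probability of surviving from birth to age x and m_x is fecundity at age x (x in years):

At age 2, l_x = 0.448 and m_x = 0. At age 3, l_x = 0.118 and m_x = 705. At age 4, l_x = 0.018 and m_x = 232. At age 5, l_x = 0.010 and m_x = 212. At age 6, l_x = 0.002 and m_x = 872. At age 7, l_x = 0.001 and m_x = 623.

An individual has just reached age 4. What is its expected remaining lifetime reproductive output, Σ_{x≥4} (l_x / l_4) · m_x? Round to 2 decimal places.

481.28

l_4 = 0.018. Conditional survival from age 4 to x is l_x / l_4.
  x=4: (0.018/0.018) × 232 = 232.0000
  x=5: (0.010/0.018) × 212 = 117.7778
  x=6: (0.002/0.018) × 872 = 96.8889
  x=7: (0.001/0.018) × 623 = 34.6111
Sum = 232.0000 + 117.7778 + 96.8889 + 34.6111 = 481.2778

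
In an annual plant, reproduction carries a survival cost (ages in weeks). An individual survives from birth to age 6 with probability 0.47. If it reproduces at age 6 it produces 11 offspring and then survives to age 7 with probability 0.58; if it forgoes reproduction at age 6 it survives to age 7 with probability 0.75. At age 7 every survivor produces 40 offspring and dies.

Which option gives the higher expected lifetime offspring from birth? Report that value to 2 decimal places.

16.07

breed at age 6: R₀ = 0.47 × (11 + 0.58 × 40) = 0.47 × 34.2000 = 16.0740
delay to age 7: R₀ = 0.47 × (0.75 × 40) = 0.47 × 30.0000 = 14.1000
Higher: breed at age 6 (16.0740).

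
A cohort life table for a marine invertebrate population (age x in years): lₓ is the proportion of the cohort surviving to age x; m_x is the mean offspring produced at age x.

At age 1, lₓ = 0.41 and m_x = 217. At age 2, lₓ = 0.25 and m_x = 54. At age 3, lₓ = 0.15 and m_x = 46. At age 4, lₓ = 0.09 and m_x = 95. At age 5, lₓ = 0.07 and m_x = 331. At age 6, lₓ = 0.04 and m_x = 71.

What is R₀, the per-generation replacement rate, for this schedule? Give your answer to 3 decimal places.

143.930

R₀ = Σ lₓ m_x:
  age 1: 0.41 × 217 = 88.9700
  age 2: 0.25 × 54 = 13.5000
  age 3: 0.15 × 46 = 6.9000
  age 4: 0.09 × 95 = 8.5500
  age 5: 0.07 × 331 = 23.1700
  age 6: 0.04 × 71 = 2.8400
R₀ = 88.9700 + 13.5000 + 6.9000 + 8.5500 + 23.1700 + 2.8400 = 143.9300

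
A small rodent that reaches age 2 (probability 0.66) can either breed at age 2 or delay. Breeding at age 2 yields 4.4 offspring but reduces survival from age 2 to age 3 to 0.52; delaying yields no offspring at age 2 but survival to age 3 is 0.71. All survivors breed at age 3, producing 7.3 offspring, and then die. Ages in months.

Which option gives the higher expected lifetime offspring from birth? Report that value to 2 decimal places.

breed at age 2: R₀ = 0.66 × (4.4 + 0.52 × 7.3) = 0.66 × 8.1960 = 5.4094
delay to age 3: R₀ = 0.66 × (0.71 × 7.3) = 0.66 × 5.1830 = 3.4208
Higher: breed at age 2 (5.4094).

5.41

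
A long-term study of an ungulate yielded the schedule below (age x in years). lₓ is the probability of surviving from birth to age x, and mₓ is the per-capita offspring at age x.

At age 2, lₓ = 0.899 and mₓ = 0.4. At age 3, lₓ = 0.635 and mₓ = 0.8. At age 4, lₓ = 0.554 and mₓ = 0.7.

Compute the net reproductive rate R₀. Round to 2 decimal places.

R₀ = Σ lₓ mₓ:
  age 2: 0.899 × 0.4 = 0.3596
  age 3: 0.635 × 0.8 = 0.5080
  age 4: 0.554 × 0.7 = 0.3878
R₀ = 0.3596 + 0.5080 + 0.3878 = 1.2554

1.26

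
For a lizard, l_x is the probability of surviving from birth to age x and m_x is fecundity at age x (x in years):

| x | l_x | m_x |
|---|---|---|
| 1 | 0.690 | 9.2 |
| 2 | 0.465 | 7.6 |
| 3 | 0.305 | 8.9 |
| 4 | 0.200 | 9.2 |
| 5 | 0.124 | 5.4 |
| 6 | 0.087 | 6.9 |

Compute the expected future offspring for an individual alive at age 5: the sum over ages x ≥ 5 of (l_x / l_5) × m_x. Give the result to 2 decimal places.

l_5 = 0.124. Conditional survival from age 5 to x is l_x / l_5.
  x=5: (0.124/0.124) × 5.4 = 5.4000
  x=6: (0.087/0.124) × 6.9 = 4.8411
Sum = 5.4000 + 4.8411 = 10.2411

10.24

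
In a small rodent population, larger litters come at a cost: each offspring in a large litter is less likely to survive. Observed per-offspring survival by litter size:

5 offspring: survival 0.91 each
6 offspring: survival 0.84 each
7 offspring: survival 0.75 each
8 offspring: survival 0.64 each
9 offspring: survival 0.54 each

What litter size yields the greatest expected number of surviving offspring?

7

Expected surviving offspring = c × s(c):
  c=5: 5 × 0.91 = 4.550
  c=6: 6 × 0.84 = 5.040
  c=7: 7 × 0.75 = 5.250
  c=8: 8 × 0.64 = 5.120
  c=9: 9 × 0.54 = 4.860
Maximum at c = 7 (5.250 surviving offspring).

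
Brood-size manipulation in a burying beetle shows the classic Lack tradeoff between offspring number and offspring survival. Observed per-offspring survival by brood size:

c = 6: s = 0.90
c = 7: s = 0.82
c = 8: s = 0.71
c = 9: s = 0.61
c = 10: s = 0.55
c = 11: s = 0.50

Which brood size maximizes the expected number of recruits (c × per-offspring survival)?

7

Expected recruits = c × s(c):
  c=6: 6 × 0.90 = 5.400
  c=7: 7 × 0.82 = 5.740
  c=8: 8 × 0.71 = 5.680
  c=9: 9 × 0.61 = 5.490
  c=10: 10 × 0.55 = 5.500
  c=11: 11 × 0.50 = 5.500
Maximum at c = 7 (5.740 recruits).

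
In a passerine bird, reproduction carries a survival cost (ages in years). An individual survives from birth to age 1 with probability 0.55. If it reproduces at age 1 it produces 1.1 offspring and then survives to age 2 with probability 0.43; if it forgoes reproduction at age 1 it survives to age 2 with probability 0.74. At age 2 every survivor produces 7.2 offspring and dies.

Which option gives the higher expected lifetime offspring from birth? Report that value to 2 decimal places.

breed at age 1: R₀ = 0.55 × (1.1 + 0.43 × 7.2) = 0.55 × 4.1960 = 2.3078
delay to age 2: R₀ = 0.55 × (0.74 × 7.2) = 0.55 × 5.3280 = 2.9304
Higher: delay to age 2 (2.9304).

2.93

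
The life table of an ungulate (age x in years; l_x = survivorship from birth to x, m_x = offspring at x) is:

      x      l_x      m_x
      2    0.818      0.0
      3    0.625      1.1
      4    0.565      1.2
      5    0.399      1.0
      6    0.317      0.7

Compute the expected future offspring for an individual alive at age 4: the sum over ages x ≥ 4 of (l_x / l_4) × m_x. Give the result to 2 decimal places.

l_4 = 0.565. Conditional survival from age 4 to x is l_x / l_4.
  x=4: (0.565/0.565) × 1.2 = 1.2000
  x=5: (0.399/0.565) × 1.0 = 0.7062
  x=6: (0.317/0.565) × 0.7 = 0.3927
Sum = 1.2000 + 0.7062 + 0.3927 = 2.2989

2.30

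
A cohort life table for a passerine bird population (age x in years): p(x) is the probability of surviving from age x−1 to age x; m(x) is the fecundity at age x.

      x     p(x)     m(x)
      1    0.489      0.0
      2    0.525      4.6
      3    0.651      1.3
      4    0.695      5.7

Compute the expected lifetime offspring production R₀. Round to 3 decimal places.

Survivorship from birth: l_x = p_1·p_2·…·p_x.
  l_1 = 0.48900
  l_2 = 0.25672
  l_3 = 0.16713
  l_4 = 0.11615
R₀ = Σ l_x m(x):
  age 1: 0.48900 × 0.0 = 0.0000
  age 2: 0.25672 × 4.6 = 1.1809
  age 3: 0.16713 × 1.3 = 0.2173
  age 4: 0.11615 × 5.7 = 0.6621
R₀ = 0.0000 + 1.1809 + 0.2173 + 0.6621 = 2.0602

2.060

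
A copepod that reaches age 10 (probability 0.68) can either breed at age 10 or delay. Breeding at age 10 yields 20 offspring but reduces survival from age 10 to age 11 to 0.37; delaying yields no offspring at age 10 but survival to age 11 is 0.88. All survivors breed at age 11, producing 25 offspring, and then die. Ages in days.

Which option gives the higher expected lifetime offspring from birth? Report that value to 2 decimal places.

19.89

breed at age 10: R₀ = 0.68 × (20 + 0.37 × 25) = 0.68 × 29.2500 = 19.8900
delay to age 11: R₀ = 0.68 × (0.88 × 25) = 0.68 × 22.0000 = 14.9600
Higher: breed at age 10 (19.8900).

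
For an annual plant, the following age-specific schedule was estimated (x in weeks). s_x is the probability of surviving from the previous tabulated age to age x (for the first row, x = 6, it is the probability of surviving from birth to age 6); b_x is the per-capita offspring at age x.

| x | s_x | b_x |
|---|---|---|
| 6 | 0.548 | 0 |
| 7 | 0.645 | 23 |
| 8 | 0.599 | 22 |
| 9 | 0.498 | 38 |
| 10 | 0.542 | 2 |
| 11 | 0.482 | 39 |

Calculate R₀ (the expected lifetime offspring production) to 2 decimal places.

17.98

Survivorship from birth: l_x = s_6·s_7·…·s_x.
  l_6 = 0.54800
  l_7 = 0.35346
  l_8 = 0.21172
  l_9 = 0.10544
  l_10 = 0.05715
  l_11 = 0.02754
R₀ = Σ l_x b_x:
  age 6: 0.54800 × 0 = 0.0000
  age 7: 0.35346 × 23 = 8.1296
  age 8: 0.21172 × 22 = 4.6578
  age 9: 0.10544 × 38 = 4.0067
  age 10: 0.05715 × 2 = 0.1143
  age 11: 0.02754 × 39 = 1.0741
R₀ = 0.0000 + 8.1296 + 4.6578 + 4.0067 + 0.1143 + 1.0741 = 17.9825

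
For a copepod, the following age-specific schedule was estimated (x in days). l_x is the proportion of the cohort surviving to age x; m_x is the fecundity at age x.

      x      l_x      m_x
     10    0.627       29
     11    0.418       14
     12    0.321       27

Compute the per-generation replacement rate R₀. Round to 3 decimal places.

R₀ = Σ l_x m_x:
  age 10: 0.627 × 29 = 18.1830
  age 11: 0.418 × 14 = 5.8520
  age 12: 0.321 × 27 = 8.6670
R₀ = 18.1830 + 5.8520 + 8.6670 = 32.7020

32.702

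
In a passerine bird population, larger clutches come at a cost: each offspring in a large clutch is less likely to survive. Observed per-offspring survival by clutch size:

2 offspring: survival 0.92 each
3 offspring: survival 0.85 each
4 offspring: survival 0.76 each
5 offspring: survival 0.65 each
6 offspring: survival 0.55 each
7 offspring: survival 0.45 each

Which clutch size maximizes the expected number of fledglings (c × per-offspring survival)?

Expected fledglings = c × s(c):
  c=2: 2 × 0.92 = 1.840
  c=3: 3 × 0.85 = 2.550
  c=4: 4 × 0.76 = 3.040
  c=5: 5 × 0.65 = 3.250
  c=6: 6 × 0.55 = 3.300
  c=7: 7 × 0.45 = 3.150
Maximum at c = 6 (3.300 fledglings).

6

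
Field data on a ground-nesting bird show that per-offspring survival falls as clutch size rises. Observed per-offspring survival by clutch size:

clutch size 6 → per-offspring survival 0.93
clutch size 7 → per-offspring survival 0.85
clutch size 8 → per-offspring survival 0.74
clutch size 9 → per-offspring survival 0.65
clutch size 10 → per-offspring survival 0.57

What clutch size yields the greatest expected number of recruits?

Expected recruits = c × s(c):
  c=6: 6 × 0.93 = 5.580
  c=7: 7 × 0.85 = 5.950
  c=8: 8 × 0.74 = 5.920
  c=9: 9 × 0.65 = 5.850
  c=10: 10 × 0.57 = 5.700
Maximum at c = 7 (5.950 recruits).

7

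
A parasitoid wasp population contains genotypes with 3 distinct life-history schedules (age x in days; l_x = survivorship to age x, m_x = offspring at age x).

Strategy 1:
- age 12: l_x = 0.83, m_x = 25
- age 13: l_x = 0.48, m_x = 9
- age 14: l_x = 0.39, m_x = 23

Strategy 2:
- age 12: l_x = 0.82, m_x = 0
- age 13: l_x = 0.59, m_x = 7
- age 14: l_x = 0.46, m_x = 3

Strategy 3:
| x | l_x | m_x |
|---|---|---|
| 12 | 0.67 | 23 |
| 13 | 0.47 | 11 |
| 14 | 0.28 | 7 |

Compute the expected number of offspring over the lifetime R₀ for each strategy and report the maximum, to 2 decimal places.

34.04

Strategy 1: R₀ = 0.83×25 + 0.48×9 + 0.39×23 = 34.0400
Strategy 2: R₀ = 0.82×0 + 0.59×7 + 0.46×3 = 5.5100
Strategy 3: R₀ = 0.67×23 + 0.47×11 + 0.28×7 = 22.5400
Highest R₀: strategy 1 with 34.0400.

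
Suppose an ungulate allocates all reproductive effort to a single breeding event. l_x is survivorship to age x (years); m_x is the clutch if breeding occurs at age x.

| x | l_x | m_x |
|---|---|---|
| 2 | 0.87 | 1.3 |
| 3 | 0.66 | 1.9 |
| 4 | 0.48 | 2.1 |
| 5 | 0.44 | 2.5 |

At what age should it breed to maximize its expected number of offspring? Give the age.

Expected offspring if breeding at age x = l_x × m_x:
  age 2: 0.87 × 1.3 = 1.131
  age 3: 0.66 × 1.9 = 1.254
  age 4: 0.48 × 2.1 = 1.008
  age 5: 0.44 × 2.5 = 1.100
Maximum at age 3 (1.254).

3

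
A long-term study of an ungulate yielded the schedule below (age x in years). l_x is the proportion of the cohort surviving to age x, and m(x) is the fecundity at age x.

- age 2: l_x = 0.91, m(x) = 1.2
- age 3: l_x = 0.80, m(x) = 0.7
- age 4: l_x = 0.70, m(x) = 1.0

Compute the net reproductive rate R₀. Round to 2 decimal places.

2.35

R₀ = Σ l_x m(x):
  age 2: 0.91 × 1.2 = 1.0920
  age 3: 0.80 × 0.7 = 0.5600
  age 4: 0.70 × 1.0 = 0.7000
R₀ = 1.0920 + 0.5600 + 0.7000 = 2.3520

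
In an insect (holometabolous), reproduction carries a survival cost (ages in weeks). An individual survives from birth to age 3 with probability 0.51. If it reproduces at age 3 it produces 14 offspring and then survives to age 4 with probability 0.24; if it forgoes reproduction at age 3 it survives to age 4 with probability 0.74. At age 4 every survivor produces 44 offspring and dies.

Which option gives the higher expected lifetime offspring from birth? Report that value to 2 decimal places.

breed at age 3: R₀ = 0.51 × (14 + 0.24 × 44) = 0.51 × 24.5600 = 12.5256
delay to age 4: R₀ = 0.51 × (0.74 × 44) = 0.51 × 32.5600 = 16.6056
Higher: delay to age 4 (16.6056).

16.61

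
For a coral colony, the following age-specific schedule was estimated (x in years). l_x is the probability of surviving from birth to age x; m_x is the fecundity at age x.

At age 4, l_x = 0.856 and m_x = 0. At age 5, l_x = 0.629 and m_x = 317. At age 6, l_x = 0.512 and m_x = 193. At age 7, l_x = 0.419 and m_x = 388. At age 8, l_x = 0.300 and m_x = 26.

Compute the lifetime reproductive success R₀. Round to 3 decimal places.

468.581

R₀ = Σ l_x m_x:
  age 4: 0.856 × 0 = 0.0000
  age 5: 0.629 × 317 = 199.3930
  age 6: 0.512 × 193 = 98.8160
  age 7: 0.419 × 388 = 162.5720
  age 8: 0.300 × 26 = 7.8000
R₀ = 0.0000 + 199.3930 + 98.8160 + 162.5720 + 7.8000 = 468.5810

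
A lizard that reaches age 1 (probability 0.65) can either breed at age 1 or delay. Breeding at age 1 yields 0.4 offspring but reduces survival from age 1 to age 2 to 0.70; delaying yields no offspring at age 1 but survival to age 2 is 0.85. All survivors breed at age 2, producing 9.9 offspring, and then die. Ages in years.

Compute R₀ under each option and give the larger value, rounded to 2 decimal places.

breed at age 1: R₀ = 0.65 × (0.4 + 0.70 × 9.9) = 0.65 × 7.3300 = 4.7645
delay to age 2: R₀ = 0.65 × (0.85 × 9.9) = 0.65 × 8.4150 = 5.4698
Higher: delay to age 2 (5.4698).

5.47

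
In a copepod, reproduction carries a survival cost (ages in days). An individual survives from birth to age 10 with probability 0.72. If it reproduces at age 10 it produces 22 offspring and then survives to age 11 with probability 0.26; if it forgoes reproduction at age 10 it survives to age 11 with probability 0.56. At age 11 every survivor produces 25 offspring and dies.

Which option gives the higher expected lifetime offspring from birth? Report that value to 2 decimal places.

20.52

breed at age 10: R₀ = 0.72 × (22 + 0.26 × 25) = 0.72 × 28.5000 = 20.5200
delay to age 11: R₀ = 0.72 × (0.56 × 25) = 0.72 × 14.0000 = 10.0800
Higher: breed at age 10 (20.5200).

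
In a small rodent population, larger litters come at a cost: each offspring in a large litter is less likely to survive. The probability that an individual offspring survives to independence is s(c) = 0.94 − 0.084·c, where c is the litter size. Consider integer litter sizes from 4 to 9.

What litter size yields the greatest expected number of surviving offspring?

Expected surviving offspring = c × s(c):
  c=4: 4 × 0.604 = 2.416
  c=5: 5 × 0.520 = 2.600
  c=6: 6 × 0.436 = 2.616
  c=7: 7 × 0.352 = 2.464
  c=8: 8 × 0.268 = 2.144
  c=9: 9 × 0.184 = 1.656
Maximum at c = 6 (2.616 surviving offspring).

6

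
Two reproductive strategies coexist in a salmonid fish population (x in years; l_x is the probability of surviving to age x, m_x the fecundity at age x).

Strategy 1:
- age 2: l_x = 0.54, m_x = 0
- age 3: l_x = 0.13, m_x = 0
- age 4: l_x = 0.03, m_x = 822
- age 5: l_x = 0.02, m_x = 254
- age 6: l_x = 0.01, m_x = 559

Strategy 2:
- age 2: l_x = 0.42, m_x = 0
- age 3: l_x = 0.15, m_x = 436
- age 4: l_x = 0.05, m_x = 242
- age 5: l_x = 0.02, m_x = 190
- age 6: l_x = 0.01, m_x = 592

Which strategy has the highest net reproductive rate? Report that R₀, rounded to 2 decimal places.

87.22

Strategy 1: R₀ = 0.54×0 + 0.13×0 + 0.03×822 + 0.02×254 + 0.01×559 = 35.3300
Strategy 2: R₀ = 0.42×0 + 0.15×436 + 0.05×242 + 0.02×190 + 0.01×592 = 87.2200
Highest R₀: strategy 2 with 87.2200.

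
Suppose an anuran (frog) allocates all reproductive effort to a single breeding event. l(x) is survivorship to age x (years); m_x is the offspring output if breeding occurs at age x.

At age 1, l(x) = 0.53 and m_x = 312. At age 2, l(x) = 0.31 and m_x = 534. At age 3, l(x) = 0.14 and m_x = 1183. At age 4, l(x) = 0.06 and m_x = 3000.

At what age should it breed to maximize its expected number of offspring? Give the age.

Expected offspring if breeding at age x = l(x) × m_x:
  age 1: 0.53 × 312 = 165.360
  age 2: 0.31 × 534 = 165.540
  age 3: 0.14 × 1183 = 165.620
  age 4: 0.06 × 3000 = 180.000
Maximum at age 4 (180.000).

4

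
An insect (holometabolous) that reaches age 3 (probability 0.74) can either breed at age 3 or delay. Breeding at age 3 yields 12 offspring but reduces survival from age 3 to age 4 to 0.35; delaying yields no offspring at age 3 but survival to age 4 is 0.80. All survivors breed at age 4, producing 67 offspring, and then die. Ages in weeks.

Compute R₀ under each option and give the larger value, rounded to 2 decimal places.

breed at age 3: R₀ = 0.74 × (12 + 0.35 × 67) = 0.74 × 35.4500 = 26.2330
delay to age 4: R₀ = 0.74 × (0.80 × 67) = 0.74 × 53.6000 = 39.6640
Higher: delay to age 4 (39.6640).

39.66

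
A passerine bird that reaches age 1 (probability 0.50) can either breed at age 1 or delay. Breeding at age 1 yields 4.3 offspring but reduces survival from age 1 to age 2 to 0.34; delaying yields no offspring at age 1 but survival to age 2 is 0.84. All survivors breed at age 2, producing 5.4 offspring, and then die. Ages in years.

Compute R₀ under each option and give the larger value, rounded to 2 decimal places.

3.07

breed at age 1: R₀ = 0.50 × (4.3 + 0.34 × 5.4) = 0.50 × 6.1360 = 3.0680
delay to age 2: R₀ = 0.50 × (0.84 × 5.4) = 0.50 × 4.5360 = 2.2680
Higher: breed at age 1 (3.0680).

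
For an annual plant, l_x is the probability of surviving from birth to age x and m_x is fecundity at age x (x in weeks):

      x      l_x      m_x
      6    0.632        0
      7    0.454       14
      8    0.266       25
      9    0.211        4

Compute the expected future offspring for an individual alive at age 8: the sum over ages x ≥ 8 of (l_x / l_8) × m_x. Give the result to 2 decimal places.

28.17

l_8 = 0.266. Conditional survival from age 8 to x is l_x / l_8.
  x=8: (0.266/0.266) × 25 = 25.0000
  x=9: (0.211/0.266) × 4 = 3.1729
Sum = 25.0000 + 3.1729 = 28.1729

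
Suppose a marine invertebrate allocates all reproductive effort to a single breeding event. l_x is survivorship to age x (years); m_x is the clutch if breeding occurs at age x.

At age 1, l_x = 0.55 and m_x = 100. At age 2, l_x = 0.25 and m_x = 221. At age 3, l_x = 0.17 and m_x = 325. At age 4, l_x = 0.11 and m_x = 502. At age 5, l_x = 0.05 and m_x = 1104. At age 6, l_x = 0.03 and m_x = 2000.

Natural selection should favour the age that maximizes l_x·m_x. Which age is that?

Expected offspring if breeding at age x = l_x × m_x:
  age 1: 0.55 × 100 = 55.000
  age 2: 0.25 × 221 = 55.250
  age 3: 0.17 × 325 = 55.250
  age 4: 0.11 × 502 = 55.220
  age 5: 0.05 × 1104 = 55.200
  age 6: 0.03 × 2000 = 60.000
Maximum at age 6 (60.000).

6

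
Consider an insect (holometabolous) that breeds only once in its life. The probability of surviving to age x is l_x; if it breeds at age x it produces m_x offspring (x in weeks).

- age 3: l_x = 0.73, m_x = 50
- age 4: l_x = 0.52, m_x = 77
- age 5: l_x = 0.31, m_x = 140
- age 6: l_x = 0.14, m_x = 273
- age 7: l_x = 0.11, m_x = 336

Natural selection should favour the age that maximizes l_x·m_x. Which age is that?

Expected offspring if breeding at age x = l_x × m_x:
  age 3: 0.73 × 50 = 36.500
  age 4: 0.52 × 77 = 40.040
  age 5: 0.31 × 140 = 43.400
  age 6: 0.14 × 273 = 38.220
  age 7: 0.11 × 336 = 36.960
Maximum at age 5 (43.400).

5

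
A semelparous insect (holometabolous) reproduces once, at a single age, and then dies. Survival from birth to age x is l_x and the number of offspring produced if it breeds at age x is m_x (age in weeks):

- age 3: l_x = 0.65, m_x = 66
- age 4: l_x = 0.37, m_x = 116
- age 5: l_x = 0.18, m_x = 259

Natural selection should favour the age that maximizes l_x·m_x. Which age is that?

5

Expected offspring if breeding at age x = l_x × m_x:
  age 3: 0.65 × 66 = 42.900
  age 4: 0.37 × 116 = 42.920
  age 5: 0.18 × 259 = 46.620
Maximum at age 5 (46.620).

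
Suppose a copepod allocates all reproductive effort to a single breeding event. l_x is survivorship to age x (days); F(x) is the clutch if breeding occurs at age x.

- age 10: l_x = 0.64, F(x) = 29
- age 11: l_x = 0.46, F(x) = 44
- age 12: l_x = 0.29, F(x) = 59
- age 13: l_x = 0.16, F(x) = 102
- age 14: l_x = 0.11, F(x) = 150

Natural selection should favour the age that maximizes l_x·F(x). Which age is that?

11

Expected offspring if breeding at age x = l_x × F(x):
  age 10: 0.64 × 29 = 18.560
  age 11: 0.46 × 44 = 20.240
  age 12: 0.29 × 59 = 17.110
  age 13: 0.16 × 102 = 16.320
  age 14: 0.11 × 150 = 16.500
Maximum at age 11 (20.240).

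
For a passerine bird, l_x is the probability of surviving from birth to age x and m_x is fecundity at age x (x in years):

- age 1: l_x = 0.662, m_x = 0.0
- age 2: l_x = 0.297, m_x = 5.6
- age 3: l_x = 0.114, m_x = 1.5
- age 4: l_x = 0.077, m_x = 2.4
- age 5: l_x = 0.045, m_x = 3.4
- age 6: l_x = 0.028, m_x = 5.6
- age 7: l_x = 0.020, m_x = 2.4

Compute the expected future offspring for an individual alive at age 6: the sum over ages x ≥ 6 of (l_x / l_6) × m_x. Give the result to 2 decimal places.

l_6 = 0.028. Conditional survival from age 6 to x is l_x / l_6.
  x=6: (0.028/0.028) × 5.6 = 5.6000
  x=7: (0.020/0.028) × 2.4 = 1.7143
Sum = 5.6000 + 1.7143 = 7.3143

7.31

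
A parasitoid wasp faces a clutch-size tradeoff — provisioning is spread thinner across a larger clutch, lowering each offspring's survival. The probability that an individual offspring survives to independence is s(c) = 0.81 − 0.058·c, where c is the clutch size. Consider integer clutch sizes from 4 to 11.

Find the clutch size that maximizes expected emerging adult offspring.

7

Expected emerging adult offspring = c × s(c):
  c=4: 4 × 0.578 = 2.312
  c=5: 5 × 0.520 = 2.600
  c=6: 6 × 0.462 = 2.772
  c=7: 7 × 0.404 = 2.828
  c=8: 8 × 0.346 = 2.768
  c=9: 9 × 0.288 = 2.592
  c=10: 10 × 0.230 = 2.300
  c=11: 11 × 0.172 = 1.892
Maximum at c = 7 (2.828 emerging adult offspring).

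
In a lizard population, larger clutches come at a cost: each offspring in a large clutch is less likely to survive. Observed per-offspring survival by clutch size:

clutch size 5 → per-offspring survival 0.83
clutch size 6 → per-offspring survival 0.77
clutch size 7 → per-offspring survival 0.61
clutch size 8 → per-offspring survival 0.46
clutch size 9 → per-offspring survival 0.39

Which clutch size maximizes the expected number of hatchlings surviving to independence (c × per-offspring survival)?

6

Expected hatchlings surviving to independence = c × s(c):
  c=5: 5 × 0.83 = 4.150
  c=6: 6 × 0.77 = 4.620
  c=7: 7 × 0.61 = 4.270
  c=8: 8 × 0.46 = 3.680
  c=9: 9 × 0.39 = 3.510
Maximum at c = 6 (4.620 hatchlings surviving to independence).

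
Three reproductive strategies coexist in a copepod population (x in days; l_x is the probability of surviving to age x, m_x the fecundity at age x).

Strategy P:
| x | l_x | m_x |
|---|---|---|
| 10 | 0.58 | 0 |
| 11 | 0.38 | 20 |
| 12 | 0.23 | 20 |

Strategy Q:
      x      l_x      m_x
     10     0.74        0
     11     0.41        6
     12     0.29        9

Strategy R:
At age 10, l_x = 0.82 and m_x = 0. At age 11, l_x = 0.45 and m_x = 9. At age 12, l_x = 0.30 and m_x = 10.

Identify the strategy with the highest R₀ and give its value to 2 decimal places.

12.20

Strategy P: R₀ = 0.58×0 + 0.38×20 + 0.23×20 = 12.2000
Strategy Q: R₀ = 0.74×0 + 0.41×6 + 0.29×9 = 5.0700
Strategy R: R₀ = 0.82×0 + 0.45×9 + 0.30×10 = 7.0500
Highest R₀: strategy P with 12.2000.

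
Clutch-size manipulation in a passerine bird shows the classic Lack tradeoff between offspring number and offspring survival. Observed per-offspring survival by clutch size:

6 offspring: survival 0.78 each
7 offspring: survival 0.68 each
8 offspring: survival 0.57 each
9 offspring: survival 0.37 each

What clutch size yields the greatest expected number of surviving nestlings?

Expected surviving nestlings = c × s(c):
  c=6: 6 × 0.78 = 4.680
  c=7: 7 × 0.68 = 4.760
  c=8: 8 × 0.57 = 4.560
  c=9: 9 × 0.37 = 3.330
Maximum at c = 7 (4.760 surviving nestlings).

7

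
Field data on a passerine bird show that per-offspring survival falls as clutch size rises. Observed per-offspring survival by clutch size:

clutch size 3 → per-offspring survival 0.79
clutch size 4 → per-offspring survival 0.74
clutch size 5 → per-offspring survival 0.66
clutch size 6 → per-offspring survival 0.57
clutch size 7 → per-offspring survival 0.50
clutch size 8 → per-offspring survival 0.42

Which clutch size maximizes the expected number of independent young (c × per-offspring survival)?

Expected independent young = c × s(c):
  c=3: 3 × 0.79 = 2.370
  c=4: 4 × 0.74 = 2.960
  c=5: 5 × 0.66 = 3.300
  c=6: 6 × 0.57 = 3.420
  c=7: 7 × 0.50 = 3.500
  c=8: 8 × 0.42 = 3.360
Maximum at c = 7 (3.500 independent young).

7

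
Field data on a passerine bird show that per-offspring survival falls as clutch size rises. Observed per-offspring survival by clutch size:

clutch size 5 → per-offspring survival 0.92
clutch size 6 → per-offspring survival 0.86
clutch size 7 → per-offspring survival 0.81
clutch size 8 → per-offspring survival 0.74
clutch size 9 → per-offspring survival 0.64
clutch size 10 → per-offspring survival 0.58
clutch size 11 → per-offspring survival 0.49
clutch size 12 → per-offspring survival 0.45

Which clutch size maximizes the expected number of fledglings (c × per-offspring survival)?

8

Expected fledglings = c × s(c):
  c=5: 5 × 0.92 = 4.600
  c=6: 6 × 0.86 = 5.160
  c=7: 7 × 0.81 = 5.670
  c=8: 8 × 0.74 = 5.920
  c=9: 9 × 0.64 = 5.760
  c=10: 10 × 0.58 = 5.800
  c=11: 11 × 0.49 = 5.390
  c=12: 12 × 0.45 = 5.400
Maximum at c = 8 (5.920 fledglings).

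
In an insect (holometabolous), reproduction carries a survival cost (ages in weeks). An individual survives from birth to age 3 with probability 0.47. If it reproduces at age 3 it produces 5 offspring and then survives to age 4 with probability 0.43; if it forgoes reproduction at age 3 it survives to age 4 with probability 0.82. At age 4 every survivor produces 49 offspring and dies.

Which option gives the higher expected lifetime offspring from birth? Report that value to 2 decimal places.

breed at age 3: R₀ = 0.47 × (5 + 0.43 × 49) = 0.47 × 26.0700 = 12.2529
delay to age 4: R₀ = 0.47 × (0.82 × 49) = 0.47 × 40.1800 = 18.8846
Higher: delay to age 4 (18.8846).

18.88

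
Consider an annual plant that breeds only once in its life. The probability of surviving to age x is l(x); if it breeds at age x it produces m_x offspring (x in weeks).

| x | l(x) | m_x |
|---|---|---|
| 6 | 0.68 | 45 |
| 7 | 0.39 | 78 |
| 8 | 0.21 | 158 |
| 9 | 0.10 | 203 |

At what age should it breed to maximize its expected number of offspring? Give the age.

Expected offspring if breeding at age x = l(x) × m_x:
  age 6: 0.68 × 45 = 30.600
  age 7: 0.39 × 78 = 30.420
  age 8: 0.21 × 158 = 33.180
  age 9: 0.10 × 203 = 20.300
Maximum at age 8 (33.180).

8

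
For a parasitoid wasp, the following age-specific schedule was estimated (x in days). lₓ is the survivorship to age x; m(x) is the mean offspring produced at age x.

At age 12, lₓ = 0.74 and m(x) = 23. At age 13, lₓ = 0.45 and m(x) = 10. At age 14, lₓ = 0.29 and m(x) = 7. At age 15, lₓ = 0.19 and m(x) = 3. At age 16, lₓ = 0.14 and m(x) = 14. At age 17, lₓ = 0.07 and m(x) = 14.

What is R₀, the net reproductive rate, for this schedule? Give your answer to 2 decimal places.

27.06

R₀ = Σ lₓ m(x):
  age 12: 0.74 × 23 = 17.0200
  age 13: 0.45 × 10 = 4.5000
  age 14: 0.29 × 7 = 2.0300
  age 15: 0.19 × 3 = 0.5700
  age 16: 0.14 × 14 = 1.9600
  age 17: 0.07 × 14 = 0.9800
R₀ = 17.0200 + 4.5000 + 2.0300 + 0.5700 + 1.9600 + 0.9800 = 27.0600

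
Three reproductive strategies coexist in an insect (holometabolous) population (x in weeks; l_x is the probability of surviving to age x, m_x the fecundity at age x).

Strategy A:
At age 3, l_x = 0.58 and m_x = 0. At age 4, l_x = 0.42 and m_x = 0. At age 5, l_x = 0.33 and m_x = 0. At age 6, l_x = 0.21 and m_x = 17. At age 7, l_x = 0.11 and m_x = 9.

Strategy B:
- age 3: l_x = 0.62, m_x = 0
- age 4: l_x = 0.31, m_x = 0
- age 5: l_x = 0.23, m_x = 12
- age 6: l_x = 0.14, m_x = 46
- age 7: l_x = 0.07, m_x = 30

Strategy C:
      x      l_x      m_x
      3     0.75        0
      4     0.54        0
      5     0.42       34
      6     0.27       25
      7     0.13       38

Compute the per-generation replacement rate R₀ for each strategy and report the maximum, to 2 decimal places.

Strategy A: R₀ = 0.58×0 + 0.42×0 + 0.33×0 + 0.21×17 + 0.11×9 = 4.5600
Strategy B: R₀ = 0.62×0 + 0.31×0 + 0.23×12 + 0.14×46 + 0.07×30 = 11.3000
Strategy C: R₀ = 0.75×0 + 0.54×0 + 0.42×34 + 0.27×25 + 0.13×38 = 25.9700
Highest R₀: strategy C with 25.9700.

25.97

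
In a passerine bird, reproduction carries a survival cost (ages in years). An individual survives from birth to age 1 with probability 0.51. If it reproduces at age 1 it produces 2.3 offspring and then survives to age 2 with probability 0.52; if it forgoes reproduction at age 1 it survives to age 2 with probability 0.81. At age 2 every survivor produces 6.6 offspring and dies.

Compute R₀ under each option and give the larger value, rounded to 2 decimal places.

2.92

breed at age 1: R₀ = 0.51 × (2.3 + 0.52 × 6.6) = 0.51 × 5.7320 = 2.9233
delay to age 2: R₀ = 0.51 × (0.81 × 6.6) = 0.51 × 5.3460 = 2.7265
Higher: breed at age 1 (2.9233).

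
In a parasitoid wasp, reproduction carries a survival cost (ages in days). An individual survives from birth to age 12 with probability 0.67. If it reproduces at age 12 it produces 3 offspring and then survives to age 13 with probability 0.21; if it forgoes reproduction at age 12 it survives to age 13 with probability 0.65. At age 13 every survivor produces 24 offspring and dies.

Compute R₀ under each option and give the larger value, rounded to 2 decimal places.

10.45

breed at age 12: R₀ = 0.67 × (3 + 0.21 × 24) = 0.67 × 8.0400 = 5.3868
delay to age 13: R₀ = 0.67 × (0.65 × 24) = 0.67 × 15.6000 = 10.4520
Higher: delay to age 13 (10.4520).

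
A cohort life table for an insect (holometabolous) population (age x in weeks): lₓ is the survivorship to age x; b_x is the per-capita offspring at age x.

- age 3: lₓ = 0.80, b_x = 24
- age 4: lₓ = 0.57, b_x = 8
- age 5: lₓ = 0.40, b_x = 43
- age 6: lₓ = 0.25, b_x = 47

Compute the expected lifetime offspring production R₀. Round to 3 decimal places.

52.710

R₀ = Σ lₓ b_x:
  age 3: 0.80 × 24 = 19.2000
  age 4: 0.57 × 8 = 4.5600
  age 5: 0.40 × 43 = 17.2000
  age 6: 0.25 × 47 = 11.7500
R₀ = 19.2000 + 4.5600 + 17.2000 + 11.7500 = 52.7100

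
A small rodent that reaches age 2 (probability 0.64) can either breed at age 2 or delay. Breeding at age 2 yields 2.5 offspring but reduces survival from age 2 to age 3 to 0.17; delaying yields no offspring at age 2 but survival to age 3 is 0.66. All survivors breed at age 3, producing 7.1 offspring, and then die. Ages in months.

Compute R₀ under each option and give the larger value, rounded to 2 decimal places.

breed at age 2: R₀ = 0.64 × (2.5 + 0.17 × 7.1) = 0.64 × 3.7070 = 2.3725
delay to age 3: R₀ = 0.64 × (0.66 × 7.1) = 0.64 × 4.6860 = 2.9990
Higher: delay to age 3 (2.9990).

3.00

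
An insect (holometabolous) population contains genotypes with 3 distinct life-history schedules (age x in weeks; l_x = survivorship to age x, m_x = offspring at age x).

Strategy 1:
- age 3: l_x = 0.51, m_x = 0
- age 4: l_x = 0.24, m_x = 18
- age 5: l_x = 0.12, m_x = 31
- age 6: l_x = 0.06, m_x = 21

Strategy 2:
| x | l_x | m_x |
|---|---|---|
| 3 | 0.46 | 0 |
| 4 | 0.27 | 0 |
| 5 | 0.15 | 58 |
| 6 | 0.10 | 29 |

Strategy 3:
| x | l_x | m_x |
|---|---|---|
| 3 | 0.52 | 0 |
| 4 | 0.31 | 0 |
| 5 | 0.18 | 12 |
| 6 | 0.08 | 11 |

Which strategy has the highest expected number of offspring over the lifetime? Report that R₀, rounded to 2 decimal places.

11.60

Strategy 1: R₀ = 0.51×0 + 0.24×18 + 0.12×31 + 0.06×21 = 9.3000
Strategy 2: R₀ = 0.46×0 + 0.27×0 + 0.15×58 + 0.10×29 = 11.6000
Strategy 3: R₀ = 0.52×0 + 0.31×0 + 0.18×12 + 0.08×11 = 3.0400
Highest R₀: strategy 2 with 11.6000.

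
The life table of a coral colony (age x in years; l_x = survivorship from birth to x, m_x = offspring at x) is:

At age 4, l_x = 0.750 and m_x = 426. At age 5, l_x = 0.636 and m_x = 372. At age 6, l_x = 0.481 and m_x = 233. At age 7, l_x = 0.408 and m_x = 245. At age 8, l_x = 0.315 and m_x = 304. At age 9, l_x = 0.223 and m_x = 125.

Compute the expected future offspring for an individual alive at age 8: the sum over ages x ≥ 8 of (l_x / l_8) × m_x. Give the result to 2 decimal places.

392.49

l_8 = 0.315. Conditional survival from age 8 to x is l_x / l_8.
  x=8: (0.315/0.315) × 304 = 304.0000
  x=9: (0.223/0.315) × 125 = 88.4921
Sum = 304.0000 + 88.4921 = 392.4921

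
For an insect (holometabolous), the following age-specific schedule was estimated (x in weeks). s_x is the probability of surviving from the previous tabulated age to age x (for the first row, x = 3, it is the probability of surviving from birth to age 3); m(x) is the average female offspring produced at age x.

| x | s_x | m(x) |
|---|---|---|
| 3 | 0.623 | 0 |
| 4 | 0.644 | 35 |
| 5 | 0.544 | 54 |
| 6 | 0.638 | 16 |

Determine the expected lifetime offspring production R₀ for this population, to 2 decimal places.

Survivorship from birth: l_x = s_3·s_4·…·s_x.
  l_3 = 0.62300
  l_4 = 0.40121
  l_5 = 0.21826
  l_6 = 0.13925
R₀ = Σ l_x m(x):
  age 3: 0.62300 × 0 = 0.0000
  age 4: 0.40121 × 35 = 14.0424
  age 5: 0.21826 × 54 = 11.7860
  age 6: 0.13925 × 16 = 2.2280
R₀ = 0.0000 + 14.0424 + 11.7860 + 2.2280 = 28.0564

28.06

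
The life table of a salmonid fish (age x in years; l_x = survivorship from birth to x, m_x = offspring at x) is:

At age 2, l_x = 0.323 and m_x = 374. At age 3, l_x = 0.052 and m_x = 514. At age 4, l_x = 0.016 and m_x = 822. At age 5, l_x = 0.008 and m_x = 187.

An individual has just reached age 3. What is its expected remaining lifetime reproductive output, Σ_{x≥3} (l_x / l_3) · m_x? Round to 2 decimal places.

795.69

l_3 = 0.052. Conditional survival from age 3 to x is l_x / l_3.
  x=3: (0.052/0.052) × 514 = 514.0000
  x=4: (0.016/0.052) × 822 = 252.9231
  x=5: (0.008/0.052) × 187 = 28.7692
Sum = 514.0000 + 252.9231 + 28.7692 = 795.6923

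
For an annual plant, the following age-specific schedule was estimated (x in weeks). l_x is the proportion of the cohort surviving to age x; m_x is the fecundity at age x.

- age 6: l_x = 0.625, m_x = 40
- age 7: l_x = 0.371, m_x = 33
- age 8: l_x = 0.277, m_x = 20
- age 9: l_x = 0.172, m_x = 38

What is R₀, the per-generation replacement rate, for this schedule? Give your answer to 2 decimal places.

R₀ = Σ l_x m_x:
  age 6: 0.625 × 40 = 25.0000
  age 7: 0.371 × 33 = 12.2430
  age 8: 0.277 × 20 = 5.5400
  age 9: 0.172 × 38 = 6.5360
R₀ = 25.0000 + 12.2430 + 5.5400 + 6.5360 = 49.3190

49.32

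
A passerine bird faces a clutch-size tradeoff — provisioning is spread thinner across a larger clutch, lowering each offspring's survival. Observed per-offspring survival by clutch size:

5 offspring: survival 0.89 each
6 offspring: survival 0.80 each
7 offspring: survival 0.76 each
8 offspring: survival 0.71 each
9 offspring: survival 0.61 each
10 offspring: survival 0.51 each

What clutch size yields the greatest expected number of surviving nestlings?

Expected surviving nestlings = c × s(c):
  c=5: 5 × 0.89 = 4.450
  c=6: 6 × 0.80 = 4.800
  c=7: 7 × 0.76 = 5.320
  c=8: 8 × 0.71 = 5.680
  c=9: 9 × 0.61 = 5.490
  c=10: 10 × 0.51 = 5.100
Maximum at c = 8 (5.680 surviving nestlings).

8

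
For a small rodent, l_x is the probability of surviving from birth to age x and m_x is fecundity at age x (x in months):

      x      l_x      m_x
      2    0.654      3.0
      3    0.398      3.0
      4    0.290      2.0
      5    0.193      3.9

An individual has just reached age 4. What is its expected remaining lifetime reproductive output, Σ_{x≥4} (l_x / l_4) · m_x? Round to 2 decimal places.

l_4 = 0.290. Conditional survival from age 4 to x is l_x / l_4.
  x=4: (0.290/0.290) × 2.0 = 2.0000
  x=5: (0.193/0.290) × 3.9 = 2.5955
Sum = 2.0000 + 2.5955 = 4.5955

4.60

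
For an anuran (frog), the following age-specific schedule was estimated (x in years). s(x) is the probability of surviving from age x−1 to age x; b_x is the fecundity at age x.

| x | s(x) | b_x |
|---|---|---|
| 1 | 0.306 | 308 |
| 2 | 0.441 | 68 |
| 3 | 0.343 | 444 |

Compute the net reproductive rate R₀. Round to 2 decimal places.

123.98

Survivorship from birth: l_x = s_1·s_2·…·s_x.
  l_1 = 0.30600
  l_2 = 0.13495
  l_3 = 0.04629
R₀ = Σ l_x b_x:
  age 1: 0.30600 × 308 = 94.2480
  age 2: 0.13495 × 68 = 9.1766
  age 3: 0.04629 × 444 = 20.5528
R₀ = 94.2480 + 9.1766 + 20.5528 = 123.9774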